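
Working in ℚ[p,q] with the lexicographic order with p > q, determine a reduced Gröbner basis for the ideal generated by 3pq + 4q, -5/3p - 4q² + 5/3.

G = {p + 12/5q² - 1, q³ - 35/36q}

f_1 = 3pq + 4q, LT = pq.
f_2 = -5/3p - 4q² + 5/3, LT = p.

S(f_1,f_2): lcm = pq. S = -12/5q³ + 7/3q.
  leading term q³: no divisor's leading term divides it; move -12/5q³ to the remainder.
  leading term q: no divisor's leading term divides it; move 7/3q to the remainder.
  remainder -12/5q³ + 7/3q ≠ 0; add g_3 = -12/5q³ + 7/3q to the basis.

S(f_1,g_3): lcm = pq³. S = 35/36pq + 4/3q³.
  leading term pq: subtract (35/108)·f_1 from 35/36pq + 4/3q³ → 4/3q³ - 35/27q
  leading term q³: subtract (-5/9)·g_3 from 4/3q³ - 35/27q → 0
  remainder 0.

S(f_2,g_3): leading monomials are coprime, so the S-polynomial reduces to 0 (Buchberger's first criterion).
Every S-polynomial of the final basis reduces to 0, so we have a Gröbner basis.
Inter-reduce: drop elements whose leading term is divisible by another's, tail-reduce, and make monic.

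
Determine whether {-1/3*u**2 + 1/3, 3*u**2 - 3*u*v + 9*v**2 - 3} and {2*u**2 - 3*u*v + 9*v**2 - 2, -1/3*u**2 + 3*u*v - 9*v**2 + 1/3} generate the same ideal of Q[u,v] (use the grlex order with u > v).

Yes, the ideals are equal.

For a fixed monomial order, each ideal has a unique reduced Gröbner basis; comparing bases decides equality.
Buchberger on the first generating set:
f_1 = -1/3*u**2 + 1/3, LT = u**2.
f_2 = 3*u**2 - 3*u*v + 9*v**2 - 3, LT = u**2.

S(f_1,f_2): lcm = u**2. S = u*v - 3*v**2.
  reduce S modulo (f_1, f_2):
  remainder u*v - 3*v**2 ≠ 0; add g_3 = u*v - 3*v**2 to the basis.

S(f_1,g_3): lcm = u**2*v. S = 3*u*v**2 - v.
  reduce S modulo (f_1, f_2, g_3):
  remainder 9*v**3 - v ≠ 0; add g_4 = 9*v**3 - v to the basis.

The other S-polynomials (S(f_2,g_3), S(f_1,g_4), S(f_2,g_4), S(g_3,g_4)) all reduce to 0 modulo the current basis, so we have a Gröbner basis.
Inter-reduce: drop elements whose leading term is divisible by another's, tail-reduce, and make monic.
Reduced Gröbner basis: {v**3 - 1/9*v, u**2 - 1, u*v - 3*v**2}.

Buchberger on the second generating set:
h_1 = 2*u**2 - 3*u*v + 9*v**2 - 2, LT = u**2.
h_2 = -1/3*u**2 + 3*u*v - 9*v**2 + 1/3, LT = u**2.

S(h_1,h_2): lcm = u**2. S = 15/2*u*v - 45/2*v**2.
  reduce S modulo (h_1, h_2):
  remainder 15/2*u*v - 45/2*v**2 ≠ 0; add k_3 = 15/2*u*v - 45/2*v**2 to the basis.

S(h_1,k_3): lcm = u**2*v. S = 3/2*u*v**2 + 9/2*v**3 - v.
  reduce S modulo (h_1, h_2, k_3):
  remainder 9*v**3 - v ≠ 0; add k_4 = 9*v**3 - v to the basis.

The other S-polynomials (S(h_2,k_3), S(h_1,k_4), S(h_2,k_4), S(k_3,k_4)) all reduce to 0 modulo the current basis, so we have a Gröbner basis.
Inter-reduce: drop elements whose leading term is divisible by another's, tail-reduce, and make monic.
Reduced Gröbner basis: {v**3 - 1/9*v, u**2 - 1, u*v - 3*v**2}.

These coincide, so the ideals are equal.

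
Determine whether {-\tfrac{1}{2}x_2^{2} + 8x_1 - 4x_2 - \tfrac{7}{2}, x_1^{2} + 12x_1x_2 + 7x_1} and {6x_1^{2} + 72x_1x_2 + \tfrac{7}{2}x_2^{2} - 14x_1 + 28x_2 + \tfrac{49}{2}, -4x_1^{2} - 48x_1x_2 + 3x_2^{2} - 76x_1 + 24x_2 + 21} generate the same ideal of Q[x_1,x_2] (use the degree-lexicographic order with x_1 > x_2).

Since reduced Gröbner bases are canonical representatives of ideals under a given ordering, it suffices to compute and compare them.
Buchberger on the first generating set:
f_1 = -\tfrac{1}{2}x_2^{2} + 8x_1 - 4x_2 - \tfrac{7}{2}, LT = x_2^{2}.
f_2 = x_1^{2} + 12x_1x_2 + 7x_1, LT = x_1^{2}.

The S-polynomials (S(f_1,f_2)) all reduce to 0 modulo the current basis, so we have a Gröbner basis.
Inter-reduce: drop elements whose leading term is divisible by another's, tail-reduce, and make monic.
Reduced Gröbner basis: {x_1^{2} + 12x_1x_2 + 7x_1, x_2^{2} - 16x_1 + 8x_2 + 7}.

Buchberger on the second generating set:
h_1 = 6x_1^{2} + 72x_1x_2 + \tfrac{7}{2}x_2^{2} - 14x_1 + 28x_2 + \tfrac{49}{2}, LT = x_1^{2}.
h_2 = -4x_1^{2} - 48x_1x_2 + 3x_2^{2} - 76x_1 + 24x_2 + 21, LT = x_1^{2}.

S(h_1,h_2): lcm = x_1^{2}. S = \tfrac{4}{3}x_2^{2} - \tfrac{64}{3}x_1 + \tfrac{32}{3}x_2 + \tfrac{28}{3}.
  leading term x_2^{2}: no divisor's leading term divides it; move \tfrac{4}{3}x_2^{2} to the remainder.
  leading term x_1: no divisor's leading term divides it; move -\tfrac{64}{3}x_1 to the remainder.
  leading term x_2: no divisor's leading term divides it; move \tfrac{32}{3}x_2 to the remainder.
  leading term 1: no divisor's leading term divides it; move \tfrac{28}{3} to the remainder.
  remainder \tfrac{4}{3}x_2^{2} - \tfrac{64}{3}x_1 + \tfrac{32}{3}x_2 + \tfrac{28}{3} ≠ 0; add k_3 = \tfrac{4}{3}x_2^{2} - \tfrac{64}{3}x_1 + \tfrac{32}{3}x_2 + \tfrac{28}{3} to the basis.

The other S-polynomials (S(h_1,k_3), S(h_2,k_3)) all reduce to 0 modulo the current basis, so we have a Gröbner basis.
Inter-reduce: drop elements whose leading term is divisible by another's, tail-reduce, and make monic.
Reduced Gröbner basis: {x_1^{2} + 12x_1x_2 + 7x_1, x_2^{2} - 16x_1 + 8x_2 + 7}.

These coincide, so the ideals are equal.

Yes, the ideals are equal.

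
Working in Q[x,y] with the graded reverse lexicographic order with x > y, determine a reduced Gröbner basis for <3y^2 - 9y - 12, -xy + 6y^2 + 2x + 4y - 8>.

G = {y^2 - 3y - 4, x - 10y - 12}

This is the nonlinear analogue of row-reducing a linear system.

f_1 = 3y^2 - 9y - 12, LT = y^2.
f_2 = -xy + 6y^2 + 2x + 4y - 8, LT = xy.

S(f_1,f_2): lcm = xy^2. S = 6y^3 - xy + 4y^2 - 4x - 8y.
  leading term y^3: subtract (2y)·f_1 from 6y^3 - xy + 4y^2 - 4x - 8y → -xy + 22y^2 - 4x + 16y
  leading term xy: subtract (1)·f_2 from -xy + 22y^2 - 4x + 16y → 16y^2 - 6x + 12y + 8
  leading term y^2: subtract (16/3)·f_1 from 16y^2 - 6x + 12y + 8 → -6x + 60y + 72
  leading term x: no divisor's leading term divides it; move -6x to the remainder.
  leading term y: no divisor's leading term divides it; move 60y to the remainder.
  leading term 1: no divisor's leading term divides it; move 72 to the remainder.
  remainder -6x + 60y + 72 ≠ 0; add g_3 = -6x + 60y + 72 to the basis.

The other S-polynomials (S(f_1,g_3), S(f_2,g_3)) all reduce to 0 modulo the current basis, so we have a Gröbner basis.
Inter-reduce: drop elements whose leading term is divisible by another's, tail-reduce, and make monic.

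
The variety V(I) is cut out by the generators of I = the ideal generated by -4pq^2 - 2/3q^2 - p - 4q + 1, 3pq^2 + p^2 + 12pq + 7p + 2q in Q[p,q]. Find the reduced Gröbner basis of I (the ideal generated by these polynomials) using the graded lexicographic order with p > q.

G = {q^4 + 6q^3 + 2pq + 223/9q^2 - 7/12p + 20/3q - 41/12, pq^2 + 1/6q^2 + 1/4p + q - 1/4, p^2 + 12pq - 1/2q^2 + 25/4p - q + 3/4}

f_1 = -4pq^2 - 2/3q^2 - p - 4q + 1, LT = pq^2.
f_2 = 3pq^2 + p^2 + 12pq + 7p + 2q, LT = pq^2.

S(f_1,f_2): lcm = pq^2. S = -1/3p^2 - 4pq + 1/6q^2 - 25/12p + 1/3q - 1/4.
  leading term p^2: no divisor's leading term divides it; move -1/3p^2 to the remainder.
  leading term pq: no divisor's leading term divides it; move -4pq to the remainder.
  leading term q^2: no divisor's leading term divides it; move 1/6q^2 to the remainder.
  leading term p: no divisor's leading term divides it; move -25/12p to the remainder.
  leading term q: no divisor's leading term divides it; move 1/3q to the remainder.
  leading term 1: no divisor's leading term divides it; move -1/4 to the remainder.
  remainder -1/3p^2 - 4pq + 1/6q^2 - 25/12p + 1/3q - 1/4 ≠ 0; add g_3 = -1/3p^2 - 4pq + 1/6q^2 - 25/12p + 1/3q - 1/4 to the basis.

S(f_1,g_3): lcm = p^2q^2. S = -12pq^3 + 1/2q^4 - 73/12pq^2 + q^3 + 1/4p^2 + pq - 3/4q^2 - 1/4p.
  leading term pq^3: subtract (3q)·f_1 from -12pq^3 + 1/2q^4 - 73/12pq^2 + q^3 + 1/4p^2 + pq - 3/4q^2 - 1/4p → 1/2q^4 - 73/12pq^2 + 3q^3 + 1/4p^2 + 4pq + 45/4q^2 - 1/4p - 3q
  leading term q^4: no divisor's leading term divides it; move 1/2q^4 to the remainder.
  leading term pq^2: subtract (73/48)·f_1 from -73/12pq^2 + 3q^3 + 1/4p^2 + 4pq + 45/4q^2 - 1/4p - 3q → 3q^3 + 1/4p^2 + 4pq + 883/72q^2 + 61/48p + 37/12q - 73/48
  leading term q^3: no divisor's leading term divides it; move 3q^3 to the remainder.
  leading term p^2: subtract (-3/4)·g_3 from 1/4p^2 + 4pq + 883/72q^2 + 61/48p + 37/12q - 73/48 → pq + 223/18q^2 - 7/24p + 10/3q - 41/24
  leading term pq: no divisor's leading term divides it; move pq to the remainder.
  leading term q^2: no divisor's leading term divides it; move 223/18q^2 to the remainder.
  leading term p: no divisor's leading term divides it; move -7/24p to the remainder.
  leading term q: no divisor's leading term divides it; move 10/3q to the remainder.
  leading term 1: no divisor's leading term divides it; move -41/24 to the remainder.
  remainder 1/2q^4 + 3q^3 + pq + 223/18q^2 - 7/24p + 10/3q - 41/24 ≠ 0; add g_4 = 1/2q^4 + 3q^3 + pq + 223/18q^2 - 7/24p + 10/3q - 41/24 to the basis.

The other S-polynomials (S(f_2,g_3), S(f_1,g_4), S(f_2,g_4), S(g_3,g_4)) all reduce to 0 modulo the current basis, so we have a Gröbner basis.
Inter-reduce: drop elements whose leading term is divisible by another's, tail-reduce, and make monic.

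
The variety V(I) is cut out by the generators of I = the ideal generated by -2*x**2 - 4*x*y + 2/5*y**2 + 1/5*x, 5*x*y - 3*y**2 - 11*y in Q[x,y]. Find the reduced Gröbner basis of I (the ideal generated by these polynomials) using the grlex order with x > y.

G = {y**3 + 349/68*y**2 + 231/68*y, x**2 + y**2 - 1/10*x + 22/5*y, x*y - 3/5*y**2 - 11/5*y}

This is the nonlinear analogue of row-reducing a linear system.

f_1 = -2*x**2 - 4*x*y + 2/5*y**2 + 1/5*x, LT = x**2.
f_2 = 5*x*y - 3*y**2 - 11*y, LT = x*y.

S(f_1,f_2): lcm = x**2*y. S = 13/5*x*y**2 - 1/5*y**3 + 21/10*x*y.
  leading term x*y**2: subtract (13/25*y)·f_2 from 13/5*x*y**2 - 1/5*y**3 + 21/10*x*y → 34/25*y**3 + 21/10*x*y + 143/25*y**2
  leading term y**3: no divisor's leading term divides it; move 34/25*y**3 to the remainder.
  leading term x*y: subtract (21/50)·f_2 from 21/10*x*y + 143/25*y**2 → 349/50*y**2 + 231/50*y
  leading term y**2: no divisor's leading term divides it; move 349/50*y**2 to the remainder.
  leading term y: no divisor's leading term divides it; move 231/50*y to the remainder.
  remainder 34/25*y**3 + 349/50*y**2 + 231/50*y ≠ 0; add g_3 = 34/25*y**3 + 349/50*y**2 + 231/50*y to the basis.

The other S-polynomials (S(f_1,g_3), S(f_2,g_3)) all reduce to 0 modulo the current basis, so we have a Gröbner basis.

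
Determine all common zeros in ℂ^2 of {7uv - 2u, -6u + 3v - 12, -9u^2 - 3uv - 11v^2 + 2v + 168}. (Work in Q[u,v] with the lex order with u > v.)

{(0, 4)}

Compute a lex Gröbner basis by Buchberger's algorithm.
f_1 = 7uv - 2u, LT = uv.
f_2 = -6u + 3v - 12, LT = u.
f_3 = -9u^2 - 3uv - 11v^2 + 2v + 168, LT = u^2.

S(f_1,f_2): lcm = uv. S = -2/7u + 1/2v^2 - 2v.
  leading term u: subtract (1/21)·f_2 from -2/7u + 1/2v^2 - 2v → 1/2v^2 - 15/7v + 4/7
  leading term v^2: no divisor's leading term divides it; move 1/2v^2 to the remainder.
  leading term v: no divisor's leading term divides it; move -15/7v to the remainder.
  leading term 1: no divisor's leading term divides it; move 4/7 to the remainder.
  remainder 1/2v^2 - 15/7v + 4/7 ≠ 0; add h_4 = 1/2v^2 - 15/7v + 4/7 to the basis.

S(f_1,f_3): lcm = u^2v. S = -2/7u^2 - 1/3uv^2 - 11/9v^3 + 2/9v^2 + 56/3v.
  leading term u^2: subtract (1/21u)·f_2 from -2/7u^2 - 1/3uv^2 - 11/9v^3 + 2/9v^2 + 56/3v → -1/3uv^2 - 1/7uv + 4/7u - 11/9v^3 + 2/9v^2 + 56/3v
  leading term uv^2: subtract (-1/21v)·f_1 from -1/3uv^2 - 1/7uv + 4/7u - 11/9v^3 + 2/9v^2 + 56/3v → -5/21uv + 4/7u - 11/9v^3 + 2/9v^2 + 56/3v
  leading term uv: subtract (-5/147)·f_1 from -5/21uv + 4/7u - 11/9v^3 + 2/9v^2 + 56/3v → 74/147u - 11/9v^3 + 2/9v^2 + 56/3v
  leading term u: subtract (-37/441)·f_2 from 74/147u - 11/9v^3 + 2/9v^2 + 56/3v → -11/9v^3 + 2/9v^2 + 927/49v - 148/147
  leading term v^3: subtract (-22/9v)·h_4 from -11/9v^3 + 2/9v^2 + 927/49v - 148/147 → -316/63v^2 + 8959/441v - 148/147
  leading term v^2: subtract (-632/63)·h_4 from -316/63v^2 + 8959/441v - 148/147 → -521/441v + 2084/441
  leading term v: no divisor's leading term divides it; move -521/441v to the remainder.
  leading term 1: no divisor's leading term divides it; move 2084/441 to the remainder.
  remainder -521/441v + 2084/441 ≠ 0; add h_5 = -521/441v + 2084/441 to the basis.

The other S-polynomials (S(f_2,f_3), S(f_1,h_4), S(f_2,h_4), S(f_3,h_4), S(f_1,h_5), S(f_2,h_5), S(f_3,h_5), S(h_4,h_5)) all reduce to 0 modulo the current basis, so we have a Gröbner basis.
Inter-reduce: drop elements whose leading term is divisible by another's, tail-reduce, and make monic.
Reduced Gröbner basis: {u, v - 4}.

A lex Gröbner basis eliminates variables successively. Here v - 4 depends only on v, with roots {4}; lifting each root through the earlier basis elements recovers the full solutions.
  v = 4: the earlier basis element becomes u = 0, giving u = 0 — point (0, 4).
Each listed point satisfies every original equation (direct substitution).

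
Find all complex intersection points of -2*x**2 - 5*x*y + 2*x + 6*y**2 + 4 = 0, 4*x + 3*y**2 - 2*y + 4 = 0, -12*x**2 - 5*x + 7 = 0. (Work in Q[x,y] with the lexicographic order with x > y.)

Compute a lex Gröbner basis by Buchberger's algorithm.
f_1 = -2*x**2 - 5*x*y + 2*x + 6*y**2 + 4, LT = x**2.
f_2 = 4*x + 3*y**2 - 2*y + 4, LT = x.
f_3 = -12*x**2 - 5*x + 7, LT = x**2.

S(f_1,f_2): lcm = x**2. S = -3/4*x*y**2 + 3*x*y - 2*x - 3*y**2 - 2.
  reduce S modulo (f_1, f_2, f_3):
  remainder 9/16*y**4 - 21/8*y**3 + 3/4*y**2 - 4*y ≠ 0; add h_4 = 9/16*y**4 - 21/8*y**3 + 3/4*y**2 - 4*y to the basis.

S(f_1,f_3): lcm = x**2. S = 5/2*x*y - 17/12*x - 3*y**2 - 17/12.
  reduce S modulo (f_1, f_2, f_3, h_4):
  remainder -15/8*y**3 - 11/16*y**2 - 77/24*y ≠ 0; add h_5 = -15/8*y**3 - 11/16*y**2 - 77/24*y to the basis.

S(h_4,h_5): lcm = y**4. S = -151/30*y**3 - 17/45*y**2 - 64/9*y.
  reduce S modulo (f_1, f_2, f_3, h_4, h_5):
  remainder 1321/900*y**2 + 2027/1350*y ≠ 0; add h_6 = 1321/900*y**2 + 2027/1350*y to the basis.

S(h_4,h_6): lcm = y**4. S = -7516/1321*y**3 + 4/3*y**2 - 64/9*y.
  reduce S modulo (f_1, f_2, f_3, h_4, h_5, h_6):
  remainder -1524424/1745041*y ≠ 0; add h_7 = -1524424/1745041*y to the basis.

The other S-polynomials (S(f_2,f_3), S(f_1,h_4), S(f_2,h_4), S(f_3,h_4), S(f_1,h_5), S(f_2,h_5), S(f_3,h_5), S(f_1,h_6), S(f_2,h_6), S(f_3,h_6), S(h_5,h_6), S(f_1,h_7), S(f_2,h_7), S(f_3,h_7), S(h_4,h_7), S(h_5,h_7), S(h_6,h_7)) all reduce to 0 modulo the current basis, so we have a Gröbner basis.
Inter-reduce: drop elements whose leading term is divisible by another's, tail-reduce, and make monic.
Reduced Gröbner basis: {x + 1, y}.

Elimination: the polynomial y lies in the elimination ideal for y, so y ∈ {0}. For each such y, the remaining basis elements (now univariate) give the rest of the solution.
  y = 0: the earlier basis element becomes x + 1 = 0, giving x = -1 — point (-1, 0).

{(-1, 0)}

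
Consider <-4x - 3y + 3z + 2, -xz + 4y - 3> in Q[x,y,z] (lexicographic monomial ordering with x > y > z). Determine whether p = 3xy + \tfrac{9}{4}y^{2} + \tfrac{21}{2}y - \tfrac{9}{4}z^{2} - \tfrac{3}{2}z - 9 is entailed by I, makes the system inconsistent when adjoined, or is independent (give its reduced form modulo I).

3xy + \tfrac{9}{4}y^{2} + \tfrac{21}{2}y - \tfrac{9}{4}z^{2} - \tfrac{3}{2}z - 9 lies in I (it reduces to 0).

First compute the reduced Gröbner basis of I by Buchberger's algorithm.
f_1 = -4x - 3y + 3z + 2, LT = x.
f_2 = -xz + 4y - 3, LT = xz.

S(f_1,f_2): lcm = xz. S = \tfrac{3}{4}yz + 4y - \tfrac{3}{4}z^{2} - \tfrac{1}{2}z - 3.
  leading term yz: no divisor's leading term divides it; move \tfrac{3}{4}yz to the remainder.
  leading term y: no divisor's leading term divides it; move 4y to the remainder.
  leading term z^{2}: no divisor's leading term divides it; move -\tfrac{3}{4}z^{2} to the remainder.
  leading term z: no divisor's leading term divides it; move -\tfrac{1}{2}z to the remainder.
  leading term 1: no divisor's leading term divides it; move -3 to the remainder.
  remainder \tfrac{3}{4}yz + 4y - \tfrac{3}{4}z^{2} - \tfrac{1}{2}z - 3 ≠ 0; add h_3 = \tfrac{3}{4}yz + 4y - \tfrac{3}{4}z^{2} - \tfrac{1}{2}z - 3 to the basis.

The other S-polynomials (S(f_1,h_3), S(f_2,h_3)) all reduce to 0 modulo the current basis, so we have a Gröbner basis.
Inter-reduce: drop elements whose leading term is divisible by another's, tail-reduce, and make monic.
Reduced Gröbner basis: {x + \tfrac{3}{4}y - \tfrac{3}{4}z - \tfrac{1}{2}, yz + \tfrac{16}{3}y - z^{2} - \tfrac{2}{3}z - 4}.
Label its elements g_1 = x + \tfrac{3}{4}y - \tfrac{3}{4}z - \tfrac{1}{2}, g_2 = yz + \tfrac{16}{3}y - z^{2} - \tfrac{2}{3}z - 4.

Reduce p = 3xy + \tfrac{9}{4}y^{2} + \tfrac{21}{2}y - \tfrac{9}{4}z^{2} - \tfrac{3}{2}z - 9 modulo G:
  leading term xy: subtract (3y)·g_1 from 3xy + \tfrac{9}{4}y^{2} + \tfrac{21}{2}y - \tfrac{9}{4}z^{2} - \tfrac{3}{2}z - 9 → \tfrac{9}{4}yz + 12y - \tfrac{9}{4}z^{2} - \tfrac{3}{2}z - 9
  leading term yz: subtract (\tfrac{9}{4})·g_2 from \tfrac{9}{4}yz + 12y - \tfrac{9}{4}z^{2} - \tfrac{3}{2}z - 9 → 0
  normal form = 0.
Since the normal form is 0, p ∈ I.

The remainder on division by a Gröbner basis is unique — it is the normal form.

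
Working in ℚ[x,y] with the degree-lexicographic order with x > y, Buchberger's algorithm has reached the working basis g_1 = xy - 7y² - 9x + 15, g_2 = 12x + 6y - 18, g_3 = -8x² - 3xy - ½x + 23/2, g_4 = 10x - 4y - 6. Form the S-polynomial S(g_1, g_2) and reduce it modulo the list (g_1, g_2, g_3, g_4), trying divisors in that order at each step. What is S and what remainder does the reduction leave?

lcm(LM(g_1), LM(g_2)) = xy.
S = (lcm/LT(g_1))·g_1 − (lcm/LT(g_2))·g_2 = -15/2y² - 9x + 3/2y + 15.
Reduce S modulo (g_1, g_2, g_3, g_4) in that order:
  leading term y²: no divisor's leading term divides it; move -15/2y² to the remainder.
  leading term x: subtract (-¾)·g_2 from -9x + 3/2y + 15 → 6y + 3/2
  leading term y: no divisor's leading term divides it; move 6y to the remainder.
  leading term 1: no divisor's leading term divides it; move 3/2 to the remainder.
The remainder -15/2y² + 6y + 3/2 is nonzero, so it would be added as the next basis element.

S(g_1, g_2) = -15/2y² - 9x + 3/2y + 15; remainder on division = -15/2y² + 6y + 3/2.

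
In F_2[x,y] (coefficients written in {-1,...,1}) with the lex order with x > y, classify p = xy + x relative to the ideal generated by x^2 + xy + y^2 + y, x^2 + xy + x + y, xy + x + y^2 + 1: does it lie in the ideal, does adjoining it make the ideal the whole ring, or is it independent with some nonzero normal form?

First compute the reduced Gröbner basis of I by Buchberger's algorithm.
f_1 = x^2 + xy + y^2 + y, LT = x^2.
f_2 = x^2 + xy + x + y, LT = x^2.
f_3 = xy + x + y^2 + 1, LT = xy.

S(f_1,f_2): lcm = x^2. S = x + y^2.
  leading term x: no divisor's leading term divides it; move x to the remainder.
  leading term y^2: no divisor's leading term divides it; move y^2 to the remainder.
  remainder x + y^2 ≠ 0; add h_4 = x + y^2 to the basis.

S(f_1,f_3): lcm = x^2y. S = x^2 + x + y^3 + y^2.
  leading term x^2: subtract (1)·f_1 from x^2 + x + y^3 + y^2 → xy + x + y^3 + y
  leading term xy: subtract (1)·f_3 from xy + x + y^3 + y → y^3 + y^2 + y + 1
  leading term y^3: no divisor's leading term divides it; move y^3 to the remainder.
  leading term y^2: no divisor's leading term divides it; move y^2 to the remainder.
  leading term y: no divisor's leading term divides it; move y to the remainder.
  leading term 1: no divisor's leading term divides it; move 1 to the remainder.
  remainder y^3 + y^2 + y + 1 ≠ 0; add h_5 = y^3 + y^2 + y + 1 to the basis.

S(f_2,f_3): lcm = x^2y. S = x^2 + xy + x + y^2.
  leading term x^2: subtract (1)·f_1 from x^2 + xy + x + y^2 → x + y
  leading term x: subtract (1)·h_4 from x + y → y^2 + y
  leading term y^2: no divisor's leading term divides it; move y^2 to the remainder.
  leading term y: no divisor's leading term divides it; move y to the remainder.
  remainder y^2 + y ≠ 0; add h_6 = y^2 + y to the basis.

S(f_1,h_4): lcm = x^2. S = xy^2 + xy + y^2 + y.
  leading term xy^2: subtract (y)·f_3 from xy^2 + xy + y^2 + y → y^3 + y^2
  leading term y^3: subtract (1)·h_5 from y^3 + y^2 → y + 1
  leading term y: no divisor's leading term divides it; move y to the remainder.
  leading term 1: no divisor's leading term divides it; move 1 to the remainder.
  remainder y + 1 ≠ 0; add h_7 = y + 1 to the basis.

The other S-polynomials (S(f_2,h_4), S(f_3,h_4), S(f_1,h_5), S(f_2,h_5), S(f_3,h_5), S(h_4,h_5), S(f_1,h_6), S(f_2,h_6), S(f_3,h_6), S(h_4,h_6), S(h_5,h_6), S(f_1,h_7), S(f_2,h_7), S(f_3,h_7), S(h_4,h_7), S(h_5,h_7), S(h_6,h_7)) all reduce to 0 modulo the current basis, so we have a Gröbner basis.
Inter-reduce: drop elements whose leading term is divisible by another's, tail-reduce, and make monic.
Reduced Gröbner basis: {x + 1, y + 1}.
Label its elements g_1 = x + 1, g_2 = y + 1.

Reduce p = xy + x modulo G:
  leading term xy: subtract (y)·g_1 from xy + x → x + y
  leading term x: subtract (1)·g_1 from x + y → y + 1
  leading term y: subtract (1)·g_2 from y + 1 → 0
  normal form = 0.
Since the normal form is 0, p ∈ I.

xy + x lies in I (it reduces to 0).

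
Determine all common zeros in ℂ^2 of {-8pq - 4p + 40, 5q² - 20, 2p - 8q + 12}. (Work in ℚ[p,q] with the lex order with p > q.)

Compute a lex Gröbner basis by Buchberger's algorithm.
f_1 = -8pq - 4p + 40, LT = pq.
f_2 = 5q² - 20, LT = q².
f_3 = 2p - 8q + 12, LT = p.

S(f_1,f_2): lcm = pq². S = ½pq + 4p - 5q.
  leading term pq: subtract (-1/16)·f_1 from ½pq + 4p - 5q → 15/4p - 5q + 5/2
  leading term p: subtract (15/8)·f_3 from 15/4p - 5q + 5/2 → 10q - 20
  leading term q: no divisor's leading term divides it; move 10q to the remainder.
  leading term 1: no divisor's leading term divides it; move -20 to the remainder.
  remainder 10q - 20 ≠ 0; add h_4 = 10q - 20 to the basis.

S(f_1,f_3): lcm = pq. S = ½p + 4q² - 6q - 5.
  leading term p: subtract (¼)·f_3 from ½p + 4q² - 6q - 5 → 4q² - 4q - 8
  leading term q²: subtract (⅘)·f_2 from 4q² - 4q - 8 → -4q + 8
  leading term q: subtract (-⅖)·h_4 from -4q + 8 → 0
  remainder 0.

S(f_2,f_3): leading monomials are coprime, so the S-polynomial reduces to 0 (Buchberger's first criterion).
S(f_1,h_4): lcm = pq. S = 5/2p - 5.
  leading term p: subtract (5/4)·f_3 from 5/2p - 5 → 10q - 20
  leading term q: subtract (1)·h_4 from 10q - 20 → 0
  remainder 0.

S(f_2,h_4): lcm = q². S = 2q - 4.
  leading term q: subtract (⅕)·h_4 from 2q - 4 → 0
  remainder 0.

S(f_3,h_4): leading monomials are coprime, so the S-polynomial reduces to 0 (Buchberger's first criterion).
Every S-polynomial of the final basis reduces to 0, so we have a Gröbner basis.
Inter-reduce: drop elements whose leading term is divisible by another's, tail-reduce, and make monic.
Reduced Gröbner basis: {p - 2, q - 2}.

Elimination: the polynomial q - 2 lies in the elimination ideal for q, so q ∈ {2}. For each such q, the remaining basis elements (now univariate) give the rest of the solution.
  q = 2: the earlier basis element becomes p - 2 = 0, giving p = 2 — point (2, 2).
Each listed point satisfies every original equation (direct substitution).

{(2, 2)}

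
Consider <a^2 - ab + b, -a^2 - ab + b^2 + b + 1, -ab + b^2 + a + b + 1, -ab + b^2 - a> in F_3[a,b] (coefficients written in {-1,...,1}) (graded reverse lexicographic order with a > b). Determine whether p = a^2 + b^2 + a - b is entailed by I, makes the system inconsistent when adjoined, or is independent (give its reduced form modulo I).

a^2 + b^2 + a - b lies in I (it reduces to 0).

First compute the reduced Gröbner basis of I by Buchberger's algorithm.
f_1 = a^2 - ab + b, LT = a^2.
f_2 = -a^2 - ab + b^2 + b + 1, LT = a^2.
f_3 = -ab + b^2 + a + b + 1, LT = ab.
f_4 = -ab + b^2 - a, LT = ab.

S(f_1,f_2): lcm = a^2. S = ab + b^2 - b + 1.
  reduce S modulo (f_1, f_2, f_3, f_4):
  remainder -b^2 + a - 1 ≠ 0; add h_5 = -b^2 + a - 1 to the basis.

S(f_1,f_3): lcm = a^2b. S = a^2 + ab + b^2 + a.
  reduce S modulo (f_1, f_2, f_3, f_4, h_5):
  remainder b - 1 ≠ 0; add h_6 = b - 1 to the basis.

S(f_1,f_4): lcm = a^2b. S = -a^2 + b^2.
  reduce S modulo (f_1, f_2, f_3, f_4, h_5, h_6):
  remainder -a - 1 ≠ 0; add h_7 = -a - 1 to the basis.

The other S-polynomials (S(f_2,f_3), S(f_2,f_4), S(f_3,f_4), S(f_1,h_5), S(f_2,h_5), S(f_3,h_5), S(f_4,h_5), S(f_1,h_6), S(f_2,h_6), S(f_3,h_6), S(f_4,h_6), S(h_5,h_6), S(f_1,h_7), S(f_2,h_7), S(f_3,h_7), S(f_4,h_7), S(h_5,h_7), S(h_6,h_7)) all reduce to 0 modulo the current basis, so we have a Gröbner basis.
Inter-reduce: drop elements whose leading term is divisible by another's, tail-reduce, and make monic.
Reduced Gröbner basis: {a + 1, b - 1}.
Label its elements g_1 = a + 1, g_2 = b - 1.

Reduce p = a^2 + b^2 + a - b modulo G:
  leading term a^2: subtract (a)·g_1 from a^2 + b^2 + a - b → b^2 - b
  leading term b^2: subtract (b)·g_2 from b^2 - b → 0
  normal form = 0.
Since the normal form is 0, p ∈ I.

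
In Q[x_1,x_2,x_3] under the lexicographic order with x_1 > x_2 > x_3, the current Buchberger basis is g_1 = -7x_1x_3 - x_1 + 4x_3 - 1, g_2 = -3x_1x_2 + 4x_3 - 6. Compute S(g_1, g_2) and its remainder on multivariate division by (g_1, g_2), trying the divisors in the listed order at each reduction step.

S(g_1, g_2) = 1/7x_1x_2 - 4/7x_2x_3 + 1/7x_2 + 4/3x_3^2 - 2x_3; remainder on division = -4/7x_2x_3 + 1/7x_2 + 4/3x_3^2 - 38/21x_3 - 2/7.

lcm(LM(g_1), LM(g_2)) = x_1x_2x_3.
S = (lcm/LT(g_1))·g_1 − (lcm/LT(g_2))·g_2 = 1/7x_1x_2 - 4/7x_2x_3 + 1/7x_2 + 4/3x_3^2 - 2x_3.
Reduce S modulo (g_1, g_2) in that order:
  leading term x_1x_2: subtract (-1/21)·g_2 from 1/7x_1x_2 - 4/7x_2x_3 + 1/7x_2 + 4/3x_3^2 - 2x_3 → -4/7x_2x_3 + 1/7x_2 + 4/3x_3^2 - 38/21x_3 - 2/7
  leading term x_2x_3: no divisor's leading term divides it; move -4/7x_2x_3 to the remainder.
  leading term x_2: no divisor's leading term divides it; move 1/7x_2 to the remainder.
  leading term x_3^2: no divisor's leading term divides it; move 4/3x_3^2 to the remainder.
  leading term x_3: no divisor's leading term divides it; move -38/21x_3 to the remainder.
  leading term 1: no divisor's leading term divides it; move -2/7 to the remainder.
The remainder -4/7x_2x_3 + 1/7x_2 + 4/3x_3^2 - 38/21x_3 - 2/7 is nonzero, so it would be added as the next basis element.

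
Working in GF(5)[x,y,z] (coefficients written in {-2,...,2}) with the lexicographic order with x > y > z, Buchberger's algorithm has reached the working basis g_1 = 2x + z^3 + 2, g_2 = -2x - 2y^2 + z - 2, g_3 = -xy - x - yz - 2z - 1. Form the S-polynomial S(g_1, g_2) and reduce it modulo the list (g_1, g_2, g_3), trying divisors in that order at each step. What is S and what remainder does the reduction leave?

S(g_1, g_2) = -y^2 - 2z^3 - 2z; remainder on division = -y^2 - 2z^3 - 2z.

lcm(LM(g_1), LM(g_2)) = x.
S = (lcm/LT(g_1))·g_1 − (lcm/LT(g_2))·g_2 = -y^2 - 2z^3 - 2z.
Reduce S modulo (g_1, g_2, g_3) in that order:
  leading term y^2: no divisor's leading term divides it; move -y^2 to the remainder.
  leading term z^3: no divisor's leading term divides it; move -2z^3 to the remainder.
  leading term z: no divisor's leading term divides it; move -2z to the remainder.
The remainder -y^2 - 2z^3 - 2z is nonzero, so it would be added as the next basis element.
This is the inner loop of Buchberger's algorithm — each nonzero remainder becomes a new basis element.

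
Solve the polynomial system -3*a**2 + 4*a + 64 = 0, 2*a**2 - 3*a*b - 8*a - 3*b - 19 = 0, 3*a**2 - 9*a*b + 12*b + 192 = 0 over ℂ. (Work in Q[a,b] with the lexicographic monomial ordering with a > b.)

{(-4, -5)}

Compute a lex Gröbner basis by Buchberger's algorithm.
f_1 = -3*a**2 + 4*a + 64, LT = a**2.
f_2 = 2*a**2 - 3*a*b - 8*a - 3*b - 19, LT = a**2.
f_3 = 3*a**2 - 9*a*b + 12*b + 192, LT = a**2.

S(f_1,f_2): lcm = a**2. S = 3/2*a*b + 8/3*a + 3/2*b - 71/6.
  leading term a*b: no divisor's leading term divides it; move 3/2*a*b to the remainder.
  leading term a: no divisor's leading term divides it; move 8/3*a to the remainder.
  leading term b: no divisor's leading term divides it; move 3/2*b to the remainder.
  leading term 1: no divisor's leading term divides it; move -71/6 to the remainder.
  remainder 3/2*a*b + 8/3*a + 3/2*b - 71/6 ≠ 0; add h_4 = 3/2*a*b + 8/3*a + 3/2*b - 71/6 to the basis.

S(f_1,f_3): lcm = a**2. S = 3*a*b - 4/3*a - 4*b - 256/3.
  leading term a*b: subtract (2)·h_4 from 3*a*b - 4/3*a - 4*b - 256/3 → -20/3*a - 7*b - 185/3
  leading term a: no divisor's leading term divides it; move -20/3*a to the remainder.
  leading term b: no divisor's leading term divides it; move -7*b to the remainder.
  leading term 1: no divisor's leading term divides it; move -185/3 to the remainder.
  remainder -20/3*a - 7*b - 185/3 ≠ 0; add h_5 = -20/3*a - 7*b - 185/3 to the basis.

S(f_1,h_4): lcm = a**2*b. S = -16/9*a**2 - 7/3*a*b + 71/9*a - 64/3*b.
  leading term a**2: subtract (16/27)·f_1 from -16/9*a**2 - 7/3*a*b + 71/9*a - 64/3*b → -7/3*a*b + 149/27*a - 64/3*b - 1024/27
  leading term a*b: subtract (-14/9)·h_4 from -7/3*a*b + 149/27*a - 64/3*b - 1024/27 → 29/3*a - 19*b - 169/3
  leading term a: subtract (-29/20)·h_5 from 29/3*a - 19*b - 169/3 → -583/20*b - 583/4
  leading term b: no divisor's leading term divides it; move -583/20*b to the remainder.
  leading term 1: no divisor's leading term divides it; move -583/4 to the remainder.
  remainder -583/20*b - 583/4 ≠ 0; add h_6 = -583/20*b - 583/4 to the basis.

The other S-polynomials (S(f_2,f_3), S(f_2,h_4), S(f_3,h_4), S(f_1,h_5), S(f_2,h_5), S(f_3,h_5), S(h_4,h_5), S(f_1,h_6), S(f_2,h_6), S(f_3,h_6), S(h_4,h_6), S(h_5,h_6)) all reduce to 0 modulo the current basis, so we have a Gröbner basis.
Inter-reduce: drop elements whose leading term is divisible by another's, tail-reduce, and make monic.
Reduced Gröbner basis: {a + 4, b + 5}.

Elimination: the polynomial b + 5 lies in the elimination ideal for b, so b ∈ {-5}. For each such b, the remaining basis elements (now univariate) give the rest of the solution.
  b = -5: the earlier basis element becomes a + 4 = 0, giving a = -4 — point (-4, -5).
Substituting each solution back into the original system confirms all equations vanish.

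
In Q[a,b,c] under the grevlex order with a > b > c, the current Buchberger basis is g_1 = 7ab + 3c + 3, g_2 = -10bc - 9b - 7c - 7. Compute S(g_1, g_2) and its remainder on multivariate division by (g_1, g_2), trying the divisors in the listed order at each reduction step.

S(g_1, g_2) = -9/10ab - 7/10ac + 3/7c^2 - 7/10a + 3/7c; remainder on division = -7/10ac + 3/7c^2 - 7/10a + 57/70c + 27/70.

lcm(LM(g_1), LM(g_2)) = abc.
S = (lcm/LT(g_1))·g_1 − (lcm/LT(g_2))·g_2 = -9/10ab - 7/10ac + 3/7c^2 - 7/10a + 3/7c.
Reduce S modulo (g_1, g_2) in that order:
  leading term ab: subtract (-9/70)·g_1 from -9/10ab - 7/10ac + 3/7c^2 - 7/10a + 3/7c → -7/10ac + 3/7c^2 - 7/10a + 57/70c + 27/70
  leading term ac: no divisor's leading term divides it; move -7/10ac to the remainder.
  leading term c^2: no divisor's leading term divides it; move 3/7c^2 to the remainder.
  leading term a: no divisor's leading term divides it; move -7/10a to the remainder.
  leading term c: no divisor's leading term divides it; move 57/70c to the remainder.
  leading term 1: no divisor's leading term divides it; move 27/70 to the remainder.
The remainder -7/10ac + 3/7c^2 - 7/10a + 57/70c + 27/70 is nonzero, so it would be added as the next basis element.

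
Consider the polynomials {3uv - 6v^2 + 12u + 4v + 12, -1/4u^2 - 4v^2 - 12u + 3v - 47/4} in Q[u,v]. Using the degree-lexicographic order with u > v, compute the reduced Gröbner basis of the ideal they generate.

f_1 = 3uv - 6v^2 + 12u + 4v + 12, LT = uv.
f_2 = -1/4u^2 - 4v^2 - 12u + 3v - 47/4, LT = u^2.

S(f_1,f_2): lcm = u^2v. S = -2uv^2 - 16v^3 + 4u^2 - 140/3uv + 12v^2 + 4u - 47v.
  reduce S modulo (f_1, f_2):
  remainder -20v^3 - 380/3v^2 - 100/3u + 545/9v - 100/3 ≠ 0; add g_3 = -20v^3 - 380/3v^2 - 100/3u + 545/9v - 100/3 to the basis.

The other S-polynomials (S(f_1,g_3), S(f_2,g_3)) all reduce to 0 modulo the current basis, so we have a Gröbner basis.

G = {v^3 + 19/3v^2 + 5/3u - 109/36v + 5/3, u^2 + 16v^2 + 48u - 12v + 47, uv - 2v^2 + 4u + 4/3v + 4}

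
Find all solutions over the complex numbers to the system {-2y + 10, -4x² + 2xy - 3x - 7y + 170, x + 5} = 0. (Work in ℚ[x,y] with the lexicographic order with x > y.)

Compute a lex Gröbner basis by Buchberger's algorithm.
f_1 = -2y + 10, LT = y.
f_2 = -4x² + 2xy - 3x - 7y + 170, LT = x².
f_3 = x + 5, LT = x.

The S-polynomials (S(f_1,f_2), S(f_1,f_3), S(f_2,f_3)) all reduce to 0 modulo the current basis, so we have a Gröbner basis.
Inter-reduce: drop elements whose leading term is divisible by another's, tail-reduce, and make monic.
Reduced Gröbner basis: {x + 5, y - 5}.

Since the basis is lex-ordered, y - 5 is univariate in y. Its roots are {5}. Back-substituting each root into the other basis elements fixes the other coordinates.
  y = 5: the earlier basis element becomes x + 5 = 0, giving x = -5 — point (-5, 5).

{(-5, 5)}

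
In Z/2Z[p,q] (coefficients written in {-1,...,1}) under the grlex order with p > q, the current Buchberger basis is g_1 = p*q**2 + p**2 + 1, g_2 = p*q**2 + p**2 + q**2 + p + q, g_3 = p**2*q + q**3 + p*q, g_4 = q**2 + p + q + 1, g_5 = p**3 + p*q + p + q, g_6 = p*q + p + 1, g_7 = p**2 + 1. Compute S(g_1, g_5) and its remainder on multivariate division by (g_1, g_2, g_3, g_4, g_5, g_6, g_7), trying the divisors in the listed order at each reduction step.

S(g_1, g_5) = p**4 + p*q**3 + p*q**2 + q**3 + p**2; remainder on division = p + q + 1.

lcm(LM(g_1), LM(g_5)) = p**3*q**2.
S = (lcm/LT(g_1))·g_1 − (lcm/LT(g_5))·g_5 = p**4 + p*q**3 + p*q**2 + q**3 + p**2.
Reduce S modulo (g_1, g_2, g_3, g_4, g_5, g_6, g_7) in that order:
  leading term p**4: subtract (p)·g_5 from p**4 + p*q**3 + p*q**2 + q**3 + p**2 → p*q**3 + p**2*q + p*q**2 + q**3 + p*q
  leading term p*q**3: subtract (q)·g_1 from p*q**3 + p**2*q + p*q**2 + q**3 + p*q → p*q**2 + q**3 + p*q + q
  leading term p*q**2: subtract (1)·g_1 from p*q**2 + q**3 + p*q + q → q**3 + p**2 + p*q + q + 1
  leading term q**3: subtract (q)·g_4 from q**3 + p**2 + p*q + q + 1 → p**2 + q**2 + 1
  leading term p**2: subtract (1)·g_7 from p**2 + q**2 + 1 → q**2
  leading term q**2: subtract (1)·g_4 from q**2 → p + q + 1
  leading term p: no divisor's leading term divides it; move p to the remainder.
  leading term q: no divisor's leading term divides it; move q to the remainder.
  leading term 1: no divisor's leading term divides it; move 1 to the remainder.
The remainder p + q + 1 is nonzero, so it would be added as the next basis element.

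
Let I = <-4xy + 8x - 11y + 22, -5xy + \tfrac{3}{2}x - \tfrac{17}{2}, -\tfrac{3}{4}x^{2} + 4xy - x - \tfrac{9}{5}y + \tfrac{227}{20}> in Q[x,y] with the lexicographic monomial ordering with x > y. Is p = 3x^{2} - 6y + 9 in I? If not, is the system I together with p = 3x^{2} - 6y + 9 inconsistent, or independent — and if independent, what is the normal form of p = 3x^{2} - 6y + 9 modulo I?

3x^{2} - 6y + 9 lies in I (it reduces to 0).

First compute the reduced Gröbner basis of I by Buchberger's algorithm.
f_1 = -4xy + 8x - 11y + 22, LT = xy.
f_2 = -5xy + \tfrac{3}{2}x - \tfrac{17}{2}, LT = xy.
f_3 = -\tfrac{3}{4}x^{2} + 4xy - x - \tfrac{9}{5}y + \tfrac{227}{20}, LT = x^{2}.

S(f_1,f_2): lcm = xy. S = -\tfrac{17}{10}x + \tfrac{11}{4}y - \tfrac{36}{5}.
  reduce S modulo (f_1, f_2, f_3):
  remainder -\tfrac{17}{10}x + \tfrac{11}{4}y - \tfrac{36}{5} ≠ 0; add h_4 = -\tfrac{17}{10}x + \tfrac{11}{4}y - \tfrac{36}{5} to the basis.

S(f_1,f_3): lcm = x^{2}y. S = -2x^{2} + \tfrac{16}{3}xy^{2} + \tfrac{17}{12}xy - \tfrac{11}{2}x - \tfrac{12}{5}y^{2} + \tfrac{227}{15}y.
  reduce S modulo (f_1, f_2, f_3, h_4):
  remainder -\tfrac{256}{15}y^{2} + \tfrac{10889}{240}y - \tfrac{899}{40} ≠ 0; add h_5 = -\tfrac{256}{15}y^{2} + \tfrac{10889}{240}y - \tfrac{899}{40} to the basis.

S(f_2,f_3): lcm = x^{2}y. S = -\tfrac{3}{10}x^{2} + \tfrac{16}{3}xy^{2} - \tfrac{4}{3}xy + \tfrac{17}{10}x - \tfrac{12}{5}y^{2} + \tfrac{227}{15}y.
  reduce S modulo (f_1, f_2, f_3, h_4, h_5):
  remainder \tfrac{8359}{1200}y - \tfrac{8359}{600} ≠ 0; add h_6 = \tfrac{8359}{1200}y - \tfrac{8359}{600} to the basis.

The other S-polynomials (S(f_1,h_4), S(f_2,h_4), S(f_3,h_4), S(f_1,h_5), S(f_2,h_5), S(f_3,h_5), S(h_4,h_5), S(f_1,h_6), S(f_2,h_6), S(f_3,h_6), S(h_4,h_6), S(h_5,h_6)) all reduce to 0 modulo the current basis, so we have a Gröbner basis.
Inter-reduce: drop elements whose leading term is divisible by another's, tail-reduce, and make monic.
Reduced Gröbner basis: {x + 1, y - 2}.
Label its elements g_1 = x + 1, g_2 = y - 2.

Reduce p = 3x^{2} - 6y + 9 modulo G:
  leading term x^{2}: subtract (3x)·g_1 from 3x^{2} - 6y + 9 → -3x - 6y + 9
  leading term x: subtract (-3)·g_1 from -3x - 6y + 9 → -6y + 12
  leading term y: subtract (-6)·g_2 from -6y + 12 → 0
  normal form = 0.
Since the normal form is 0, p ∈ I.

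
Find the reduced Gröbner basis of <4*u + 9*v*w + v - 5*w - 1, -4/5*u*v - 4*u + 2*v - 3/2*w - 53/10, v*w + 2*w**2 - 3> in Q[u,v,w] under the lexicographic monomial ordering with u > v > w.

G = {u - 3*w**4 + 19/3*w**3 + 229/24*w**2 - 65/8*w - 15/4, v + 12*w**4 - 76/3*w**3 - 337/6*w**2 + 55/2*w + 41, w**5 - 19/9*w**4 - 337/72*w**3 + 17/8*w**2 + 41/12*w + 1/4}

f_1 = 4*u + 9*v*w + v - 5*w - 1, LT = u.
f_2 = -4/5*u*v - 4*u + 2*v - 3/2*w - 53/10, LT = u*v.
f_3 = v*w + 2*w**2 - 3, LT = v*w.

S(f_1,f_2): lcm = u*v. S = -5*u + 9/4*v**2*w + 1/4*v**2 - 5/4*v*w + 9/4*v - 15/8*w - 53/8.
  reduce S modulo (f_1, f_2, f_3):
  remainder 1/4*v**2 + 41/4*v + 9*w**3 - 20*w**2 - 173/8*w + 177/8 ≠ 0; add g_4 = 1/4*v**2 + 41/4*v + 9*w**3 - 20*w**2 - 173/8*w + 177/8 to the basis.

S(f_2,f_3): lcm = u*v*w. S = -2*u*w**2 + 5*u*w + 3*u - 5/2*v*w + 15/8*w**2 + 53/8*w.
  reduce S modulo (f_1, f_2, f_3, g_4):
  remainder -3/4*v - 9*w**4 + 19*w**3 + 337/8*w**2 - 165/8*w - 123/4 ≠ 0; add g_5 = -3/4*v - 9*w**4 + 19*w**3 + 337/8*w**2 - 165/8*w - 123/4 to the basis.

S(f_2,g_4): lcm = u*v**2. S = -36*u*v - 36*u*w**3 + 80*u*w**2 + 173/2*u*w - 177/2*u - 5/2*v**2 + 15/8*v*w + 53/8*v.
  reduce S modulo (f_1, f_2, f_3, g_4, g_5):
  remainder -162*w**5 + 342*w**4 + 3033/4*w**3 - 1377/4*w**2 - 1107/2*w - 81/2 ≠ 0; add g_6 = -162*w**5 + 342*w**4 + 3033/4*w**3 - 1377/4*w**2 - 1107/2*w - 81/2 to the basis.

The other S-polynomials (S(f_1,f_3), S(f_1,g_4), S(f_3,g_4), S(f_1,g_5), S(f_2,g_5), S(f_3,g_5), S(g_4,g_5), S(f_1,g_6), S(f_2,g_6), S(f_3,g_6), S(g_4,g_6), S(g_5,g_6)) all reduce to 0 modulo the current basis, so we have a Gröbner basis.
Inter-reduce: drop elements whose leading term is divisible by another's, tail-reduce, and make monic.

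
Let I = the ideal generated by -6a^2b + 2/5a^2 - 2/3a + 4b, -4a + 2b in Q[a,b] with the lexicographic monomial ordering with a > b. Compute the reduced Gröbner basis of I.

G = {a - 1/2b, b^3 - 1/15b^2 - 22/9b}

The reduced Gröbner basis is the canonical form of the ideal for this ordering.

f_1 = -6a^2b + 2/5a^2 - 2/3a + 4b, LT = a^2b.
f_2 = -4a + 2b, LT = a.

S(f_1,f_2): lcm = a^2b. S = -1/15a^2 + 1/2ab^2 + 1/9a - 2/3b.
  leading term a^2: subtract (1/60a)·f_2 from -1/15a^2 + 1/2ab^2 + 1/9a - 2/3b → 1/2ab^2 - 1/30ab + 1/9a - 2/3b
  leading term ab^2: subtract (-1/8b^2)·f_2 from 1/2ab^2 - 1/30ab + 1/9a - 2/3b → -1/30ab + 1/9a + 1/4b^3 - 2/3b
  leading term ab: subtract (1/120b)·f_2 from -1/30ab + 1/9a + 1/4b^3 - 2/3b → 1/9a + 1/4b^3 - 1/60b^2 - 2/3b
  leading term a: subtract (-1/36)·f_2 from 1/9a + 1/4b^3 - 1/60b^2 - 2/3b → 1/4b^3 - 1/60b^2 - 11/18b
  leading term b^3: no divisor's leading term divides it; move 1/4b^3 to the remainder.
  leading term b^2: no divisor's leading term divides it; move -1/60b^2 to the remainder.
  leading term b: no divisor's leading term divides it; move -11/18b to the remainder.
  remainder 1/4b^3 - 1/60b^2 - 11/18b ≠ 0; add g_3 = 1/4b^3 - 1/60b^2 - 11/18b to the basis.

The other S-polynomials (S(f_1,g_3), S(f_2,g_3)) all reduce to 0 modulo the current basis, so we have a Gröbner basis.
Inter-reduce: drop elements whose leading term is divisible by another's, tail-reduce, and make monic.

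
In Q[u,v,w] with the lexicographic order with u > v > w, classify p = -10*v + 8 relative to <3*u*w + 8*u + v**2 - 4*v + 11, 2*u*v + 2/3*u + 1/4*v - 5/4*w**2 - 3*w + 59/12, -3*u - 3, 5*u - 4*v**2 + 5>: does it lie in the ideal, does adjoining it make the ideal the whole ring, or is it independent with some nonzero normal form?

First compute the reduced Gröbner basis of I by Buchberger's algorithm.
f_1 = 3*u*w + 8*u + v**2 - 4*v + 11, LT = u*w.
f_2 = 2*u*v + 2/3*u + 1/4*v - 5/4*w**2 - 3*w + 59/12, LT = u*v.
f_3 = -3*u - 3, LT = u.
f_4 = 5*u - 4*v**2 + 5, LT = u.

S(f_1,f_2): lcm = u*v*w. S = 8/3*u*v - 1/3*u*w + 1/3*v**3 - 4/3*v**2 - 1/8*v*w + 11/3*v + 5/8*w**3 + 3/2*w**2 - 59/24*w.
  reduce S modulo (f_1, f_2, f_3, f_4):
  remainder 1/3*v**3 - 11/9*v**2 - 1/8*v*w + 26/9*v + 5/8*w**3 + 19/6*w**2 + 37/24*w - 16/3 ≠ 0; add h_5 = 1/3*v**3 - 11/9*v**2 - 1/8*v*w + 26/9*v + 5/8*w**3 + 19/6*w**2 + 37/24*w - 16/3 to the basis.

S(f_1,f_3): lcm = u*w. S = 8/3*u + 1/3*v**2 - 4/3*v - w + 11/3.
  reduce S modulo (f_1, f_2, f_3, f_4, h_5):
  remainder 1/3*v**2 - 4/3*v - w + 1 ≠ 0; add h_6 = 1/3*v**2 - 4/3*v - w + 1 to the basis.

S(f_1,f_4): lcm = u*w. S = 8/3*u + 4/5*v**2*w + 1/3*v**2 - 4/3*v - w + 11/3.
  reduce S modulo (f_1, f_2, f_3, f_4, h_5, h_6):
  remainder 16/5*v*w + 12/5*w**2 - 12/5*w ≠ 0; add h_7 = 16/5*v*w + 12/5*w**2 - 12/5*w to the basis.

S(f_2,f_3): lcm = u*v. S = 1/3*u - 7/8*v - 5/8*w**2 - 3/2*w + 59/24.
  reduce S modulo (f_1, f_2, f_3, f_4, h_5, h_6, h_7):
  remainder -7/8*v - 5/8*w**2 - 3/2*w + 17/8 ≠ 0; add h_8 = -7/8*v - 5/8*w**2 - 3/2*w + 17/8 to the basis.

S(f_2,f_4): lcm = u*v. S = 1/3*u + 4/5*v**3 - 7/8*v - 5/8*w**2 - 3/2*w + 59/24.
  reduce S modulo (f_1, f_2, f_3, f_4, h_5, h_6, h_7, h_8):
  remainder -3/2*w**3 - 3151/280*w**2 - 813/280*w + 548/35 ≠ 0; add h_9 = -3/2*w**3 - 3151/280*w**2 - 813/280*w + 548/35 to the basis.

S(f_3,f_4): lcm = u. S = 4/5*v**2.
  reduce S modulo (f_1, f_2, f_3, f_4, h_5, h_6, h_7, h_8, h_9):
  remainder -16/7*w**2 - 108/35*w + 188/35 ≠ 0; add h_10 = -16/7*w**2 - 108/35*w + 188/35 to the basis.

S(f_2,h_6): lcm = u*v**2. S = 13/3*u*v + 3*u*w - 3*u + 1/8*v**2 - 5/8*v*w**2 - 3/2*v*w + 59/24*v.
  reduce S modulo (f_1, f_2, f_3, f_4, h_5, h_6, h_7, h_8, h_9, h_10):
  remainder 603/2560*w - 603/2560 ≠ 0; add h_11 = 603/2560*w - 603/2560 to the basis.

The other S-polynomials (S(f_1,h_5), S(f_2,h_5), S(f_3,h_5), S(f_4,h_5), S(f_1,h_6), S(f_3,h_6), S(f_4,h_6), S(h_5,h_6), S(f_1,h_7), S(f_2,h_7), S(f_3,h_7), S(f_4,h_7), S(h_5,h_7), S(h_6,h_7), S(f_1,h_8), S(f_2,h_8), S(f_3,h_8), S(f_4,h_8), S(h_5,h_8), S(h_6,h_8), S(h_7,h_8), S(f_1,h_9), S(f_2,h_9), S(f_3,h_9), S(f_4,h_9), S(h_5,h_9), S(h_6,h_9), S(h_7,h_9), S(h_8,h_9), S(f_1,h_10), S(f_2,h_10), S(f_3,h_10), S(f_4,h_10), S(h_5,h_10), S(h_6,h_10), S(h_7,h_10), S(h_8,h_10), S(h_9,h_10), S(f_1,h_11), S(f_2,h_11), S(f_3,h_11), S(f_4,h_11), S(h_5,h_11), S(h_6,h_11), S(h_7,h_11), S(h_8,h_11), S(h_9,h_11), S(h_10,h_11)) all reduce to 0 modulo the current basis, so we have a Gröbner basis.
Inter-reduce: drop elements whose leading term is divisible by another's, tail-reduce, and make monic.
Reduced Gröbner basis: {u + 1, v, w - 1}.
Label its elements g_1 = u + 1, g_2 = v, g_3 = w - 1.

Reduce p = -10*v + 8 modulo G:
  leading term v: subtract (-10)·g_2 from -10*v + 8 → 8
  leading term 1: no divisor's leading term divides it; move 8 to the remainder.
  normal form = 8.
The normal form is nonzero, so p ∉ I. Since p minus its normal form lies in I, I + (p) = I + (r) where r = 8; decide whether this ideal is the whole ring.
Here r = 8 is a nonzero constant, hence a unit: 1 ∈ I + (p), the Gröbner basis of I + (p) is {1}, and the enlarged system has no common solution — adjoining p is inconsistent.

The remainder on division by a Gröbner basis is unique — it is the normal form.

Adjoining -10*v + 8 makes the ideal the whole ring: the system is inconsistent.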